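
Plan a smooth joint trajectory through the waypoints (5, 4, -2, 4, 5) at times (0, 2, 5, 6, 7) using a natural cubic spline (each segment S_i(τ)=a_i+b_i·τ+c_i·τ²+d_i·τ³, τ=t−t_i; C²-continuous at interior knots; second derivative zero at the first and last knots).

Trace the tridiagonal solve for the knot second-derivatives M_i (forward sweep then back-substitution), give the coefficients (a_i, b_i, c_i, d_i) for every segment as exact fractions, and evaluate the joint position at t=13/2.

  seg 0: a=5 b=89/137 c=0 d=-315/1096
  seg 1: a=4 b=-767/274 c=-945/548 d=1091/1644
  seg 2: a=-2 b=2615/548 c=582/137 d=-1655/548
  seg 3: a=4 b=1153/274 c=-2637/548 d=879/548
S(13/2) = 22365/4384

Δ: Δ0=-1/2, Δ1=-2, Δ2=6, Δ3=1
row 1: diag=10, rhs=-9; c'=3/10, d'=-9/10
row 2: denom=8−3·3/10=71/10; d'=(48−3·-9/10)/(71/10)=507/71
row 3: denom=4−1·10/71=274/71; d'=(-30−1·507/71)/(274/71)=-2637/274
back: M3=-2637/274
back: M2=507/71−10/71·-2637/274=1164/137
back: M1=-9/10−3/10·1164/137=-945/274
M: M0=0, M1=-945/274, M2=1164/137, M3=-2637/274, M4=0
seg 0: a=5, c=M0/2=0, d=(M1−M0)/(6·2)=-315/1096, b=Δ0−h0·(2M0+M1)/6=89/137
seg 1: a=4, c=M1/2=-945/548, d=(M2−M1)/(6·3)=1091/1644, b=Δ1−h1·(2M1+M2)/6=-767/274
seg 2: a=-2, c=M2/2=582/137, d=(M3−M2)/(6·1)=-1655/548, b=Δ2−h2·(2M2+M3)/6=2615/548
seg 3: a=4, c=M3/2=-2637/548, d=(M4−M3)/(6·1)=879/548, b=Δ3−h3·(2M3+M4)/6=1153/274
t_q=13/2 → seg 3, τ=1/2; S=4+1153/274·τ+-2637/548·τ²+879/548·τ³=22365/4384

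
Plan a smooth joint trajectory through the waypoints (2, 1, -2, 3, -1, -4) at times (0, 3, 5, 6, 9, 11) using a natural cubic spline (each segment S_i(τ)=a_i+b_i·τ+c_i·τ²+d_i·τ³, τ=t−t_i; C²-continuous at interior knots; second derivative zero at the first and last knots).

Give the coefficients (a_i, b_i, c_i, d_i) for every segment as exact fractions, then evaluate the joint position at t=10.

Δ: Δ0=-1/3, Δ1=-3/2, Δ2=5, Δ3=-4/3, Δ4=-3/2
row 1: diag=10, rhs=-7; c'=1/5, d'=-7/10
row 2: denom=6−2·1/5=28/5; d'=(39−2·-7/10)/(28/5)=101/14
row 3: denom=8−1·5/28=219/28; d'=(-38−1·101/14)/(219/28)=-422/73
row 4: denom=10−3·28/73=646/73; d'=(-1−3·-422/73)/(646/73)=1193/646
back: M4=1193/646
back: M3=-422/73−28/73·1193/646=-2096/323
back: M2=101/14−5/28·-2096/323=5409/646
back: M1=-7/10−1/5·5409/646=-767/323
M: M0=0, M1=-767/323, M2=5409/646, M3=-2096/323, M4=1193/646, M5=0
seg 0: a=2, c=M0/2=0, d=(M1−M0)/(6·3)=-767/5814, b=Δ0−h0·(2M0+M1)/6=1655/1938
seg 1: a=1, c=M1/2=-767/646, d=(M2−M1)/(6·2)=6943/7752, b=Δ1−h1·(2M1+M2)/6=-2624/969
seg 2: a=-2, c=M2/2=5409/1292, d=(M3−M2)/(6·1)=-9601/3876, b=Δ2−h2·(2M2+M3)/6=6377/1938
seg 3: a=3, c=M3/2=-1048/323, d=(M4−M3)/(6·3)=1795/3876, b=Δ3−h3·(2M3+M4)/6=965/228
seg 4: a=-1, c=M4/2=1193/1292, d=(M5−M4)/(6·2)=-1193/7752, b=Δ4−h4·(2M4+M5)/6=-5293/1938
t_q=10 → seg 4, τ=1; S=-1+-5293/1938·τ+1193/1292·τ²+-1193/7752·τ³=-7653/2584

  seg 0: a=2 b=1655/1938 c=0 d=-767/5814
  seg 1: a=1 b=-2624/969 c=-767/646 d=6943/7752
  seg 2: a=-2 b=6377/1938 c=5409/1292 d=-9601/3876
  seg 3: a=3 b=965/228 c=-1048/323 d=1795/3876
  seg 4: a=-1 b=-5293/1938 c=1193/1292 d=-1193/7752
S(10) = -7653/2584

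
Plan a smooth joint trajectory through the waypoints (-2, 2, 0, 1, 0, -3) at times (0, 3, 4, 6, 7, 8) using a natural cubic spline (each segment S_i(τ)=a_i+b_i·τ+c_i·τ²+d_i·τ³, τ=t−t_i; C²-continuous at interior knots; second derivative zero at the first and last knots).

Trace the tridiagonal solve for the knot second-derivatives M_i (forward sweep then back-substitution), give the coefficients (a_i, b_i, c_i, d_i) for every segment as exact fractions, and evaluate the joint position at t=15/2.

  seg 0: a=-2 b=16123/5718 c=0 d=-2833/17154
  seg 1: a=2 b=-4687/2859 c=-2833/1906 d=6437/5718
  seg 2: a=0 b=-7061/5718 c=1802/953 d=-1463/2859
  seg 3: a=1 b=1075/5718 c=-1124/953 d=-49/5718
  seg 4: a=0 b=-6280/2859 c=-2297/1906 d=2297/5718
S(15/2) = -20575/15248

Δ: Δ0=4/3, Δ1=-2, Δ2=1/2, Δ3=-1, Δ4=-3
row 1: diag=8, rhs=-20; c'=1/8, d'=-5/2
row 2: denom=6−1·1/8=47/8; d'=(15−1·-5/2)/(47/8)=140/47
row 3: denom=6−2·16/47=250/47; d'=(-9−2·140/47)/(250/47)=-703/250
row 4: denom=4−1·47/250=953/250; d'=(-12−1·-703/250)/(953/250)=-2297/953
back: M4=-2297/953
back: M3=-703/250−47/250·-2297/953=-2248/953
back: M2=140/47−16/47·-2248/953=3604/953
back: M1=-5/2−1/8·3604/953=-2833/953
M: M0=0, M1=-2833/953, M2=3604/953, M3=-2248/953, M4=-2297/953, M5=0
seg 0: a=-2, c=M0/2=0, d=(M1−M0)/(6·3)=-2833/17154, b=Δ0−h0·(2M0+M1)/6=16123/5718
seg 1: a=2, c=M1/2=-2833/1906, d=(M2−M1)/(6·1)=6437/5718, b=Δ1−h1·(2M1+M2)/6=-4687/2859
seg 2: a=0, c=M2/2=1802/953, d=(M3−M2)/(6·2)=-1463/2859, b=Δ2−h2·(2M2+M3)/6=-7061/5718
seg 3: a=1, c=M3/2=-1124/953, d=(M4−M3)/(6·1)=-49/5718, b=Δ3−h3·(2M3+M4)/6=1075/5718
seg 4: a=0, c=M4/2=-2297/1906, d=(M5−M4)/(6·1)=2297/5718, b=Δ4−h4·(2M4+M5)/6=-6280/2859
t_q=15/2 → seg 4, τ=1/2; S=0+-6280/2859·τ+-2297/1906·τ²+2297/5718·τ³=-20575/15248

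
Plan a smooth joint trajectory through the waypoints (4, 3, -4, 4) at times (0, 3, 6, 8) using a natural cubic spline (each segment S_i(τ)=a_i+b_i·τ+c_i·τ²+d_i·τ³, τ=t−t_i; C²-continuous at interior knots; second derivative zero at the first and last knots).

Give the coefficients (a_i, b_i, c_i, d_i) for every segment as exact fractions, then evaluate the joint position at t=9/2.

Δ: Δ0=-1/3, Δ1=-7/3, Δ2=4
row 1: diag=12, rhs=-12; c'=1/4, d'=-1
row 2: denom=10−3·1/4=37/4; d'=(38−3·-1)/(37/4)=164/37
back: M2=164/37
back: M1=-1−1/4·164/37=-78/37
M: M0=0, M1=-78/37, M2=164/37, M3=0
seg 0: a=4, c=M0/2=0, d=(M1−M0)/(6·3)=-13/111, b=Δ0−h0·(2M0+M1)/6=80/111
seg 1: a=3, c=M1/2=-39/37, d=(M2−M1)/(6·3)=121/333, b=Δ1−h1·(2M1+M2)/6=-271/111
seg 2: a=-4, c=M2/2=82/37, d=(M3−M2)/(6·2)=-41/111, b=Δ2−h2·(2M2+M3)/6=116/111
t_q=9/2 → seg 1, τ=3/2; S=3+-271/111·τ+-39/37·τ²+121/333·τ³=-535/296

  seg 0: a=4 b=80/111 c=0 d=-13/111
  seg 1: a=3 b=-271/111 c=-39/37 d=121/333
  seg 2: a=-4 b=116/111 c=82/37 d=-41/111
S(9/2) = -535/296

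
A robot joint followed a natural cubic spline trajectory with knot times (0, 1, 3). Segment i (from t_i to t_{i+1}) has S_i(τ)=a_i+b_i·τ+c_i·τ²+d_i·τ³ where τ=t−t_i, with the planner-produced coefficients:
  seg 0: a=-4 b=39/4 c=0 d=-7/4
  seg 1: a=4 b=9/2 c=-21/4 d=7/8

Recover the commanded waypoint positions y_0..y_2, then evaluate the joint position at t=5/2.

y_0=-4 y_1=4 y_2=-1
S(5/2) = 121/64

y_0 = S_0(0) = a_0 = -4
y_1 = S_1(0) = a_1 = 4
y_2 = S_1(2) = -1
t_q=5/2 is in segment 1 (τ=3/2); S_1(τ)=121/64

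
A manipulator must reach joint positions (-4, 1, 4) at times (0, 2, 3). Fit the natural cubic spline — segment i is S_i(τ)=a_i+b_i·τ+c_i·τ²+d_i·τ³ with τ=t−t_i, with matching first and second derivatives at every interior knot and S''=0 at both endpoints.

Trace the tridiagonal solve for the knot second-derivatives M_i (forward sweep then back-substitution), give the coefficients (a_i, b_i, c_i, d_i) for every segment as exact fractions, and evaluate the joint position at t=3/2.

Δ: Δ0=5/2, Δ1=3
row 1: diag=6, rhs=3; c'=1/6, d'=1/2
back: M1=1/2
M: M0=0, M1=1/2, M2=0
seg 0: a=-4, c=M0/2=0, d=(M1−M0)/(6·2)=1/24, b=Δ0−h0·(2M0+M1)/6=7/3
seg 1: a=1, c=M1/2=1/4, d=(M2−M1)/(6·1)=-1/12, b=Δ1−h1·(2M1+M2)/6=17/6
t_q=3/2 → seg 0, τ=3/2; S=-4+7/3·τ+0·τ²+1/24·τ³=-23/64

  seg 0: a=-4 b=7/3 c=0 d=1/24
  seg 1: a=1 b=17/6 c=1/4 d=-1/12
S(3/2) = -23/64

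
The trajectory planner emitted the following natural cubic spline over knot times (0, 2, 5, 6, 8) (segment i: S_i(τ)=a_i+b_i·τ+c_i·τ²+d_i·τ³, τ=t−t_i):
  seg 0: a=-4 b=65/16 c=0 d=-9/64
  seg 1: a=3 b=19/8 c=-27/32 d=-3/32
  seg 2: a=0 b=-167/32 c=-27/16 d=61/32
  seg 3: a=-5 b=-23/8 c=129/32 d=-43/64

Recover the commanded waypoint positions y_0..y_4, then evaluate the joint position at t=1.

y_0=-4 y_1=3 y_2=0 y_3=-5 y_4=0
S(1) = -5/64

y_0 = S_0(0) = a_0 = -4
y_1 = S_1(0) = a_1 = 3
y_2 = S_2(0) = a_2 = 0
y_3 = S_3(0) = a_3 = -5
y_4 = S_3(2) = 0
t_q=1 is in segment 0 (τ=1); S_0(τ)=-5/64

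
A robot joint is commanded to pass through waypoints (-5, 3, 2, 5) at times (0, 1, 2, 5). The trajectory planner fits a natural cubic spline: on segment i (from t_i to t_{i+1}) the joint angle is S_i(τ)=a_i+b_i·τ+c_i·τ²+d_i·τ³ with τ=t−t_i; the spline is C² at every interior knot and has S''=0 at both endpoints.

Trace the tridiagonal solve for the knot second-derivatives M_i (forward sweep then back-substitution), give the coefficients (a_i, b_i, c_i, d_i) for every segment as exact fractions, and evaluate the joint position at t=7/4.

Δ: Δ0=8, Δ1=-1, Δ2=1
row 1: diag=4, rhs=-54; c'=1/4, d'=-27/2
row 2: denom=8−1·1/4=31/4; d'=(12−1·-27/2)/(31/4)=102/31
back: M2=102/31
back: M1=-27/2−1/4·102/31=-444/31
M: M0=0, M1=-444/31, M2=102/31, M3=0
seg 0: a=-5, c=M0/2=0, d=(M1−M0)/(6·1)=-74/31, b=Δ0−h0·(2M0+M1)/6=322/31
seg 1: a=3, c=M1/2=-222/31, d=(M2−M1)/(6·1)=91/31, b=Δ1−h1·(2M1+M2)/6=100/31
seg 2: a=2, c=M2/2=51/31, d=(M3−M2)/(6·3)=-17/93, b=Δ2−h2·(2M2+M3)/6=-71/31
t_q=7/4 → seg 1, τ=3/4; S=3+100/31·τ+-222/31·τ²+91/31·τ³=5217/1984

  seg 0: a=-5 b=322/31 c=0 d=-74/31
  seg 1: a=3 b=100/31 c=-222/31 d=91/31
  seg 2: a=2 b=-71/31 c=51/31 d=-17/93
S(7/4) = 5217/1984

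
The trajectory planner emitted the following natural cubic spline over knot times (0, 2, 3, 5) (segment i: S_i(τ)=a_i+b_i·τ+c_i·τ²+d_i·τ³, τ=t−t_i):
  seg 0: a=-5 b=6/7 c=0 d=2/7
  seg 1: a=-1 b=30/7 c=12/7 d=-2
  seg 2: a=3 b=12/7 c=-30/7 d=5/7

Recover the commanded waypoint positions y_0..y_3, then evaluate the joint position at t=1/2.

y_0 = S_0(0) = a_0 = -5
y_1 = S_1(0) = a_1 = -1
y_2 = S_2(0) = a_2 = 3
y_3 = S_2(2) = -5
t_q=1/2 is in segment 0 (τ=1/2); S_0(τ)=-127/28

y_0=-5 y_1=-1 y_2=3 y_3=-5
S(1/2) = -127/28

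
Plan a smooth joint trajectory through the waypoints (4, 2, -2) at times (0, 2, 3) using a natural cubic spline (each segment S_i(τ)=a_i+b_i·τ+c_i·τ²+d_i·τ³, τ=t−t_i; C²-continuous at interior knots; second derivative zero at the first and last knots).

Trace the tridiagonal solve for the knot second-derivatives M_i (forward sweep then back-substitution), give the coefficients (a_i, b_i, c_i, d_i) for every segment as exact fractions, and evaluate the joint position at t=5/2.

Δ: Δ0=-1, Δ1=-4
row 1: diag=6, rhs=-18; c'=1/6, d'=-3
back: M1=-3
M: M0=0, M1=-3, M2=0
seg 0: a=4, c=M0/2=0, d=(M1−M0)/(6·2)=-1/4, b=Δ0−h0·(2M0+M1)/6=0
seg 1: a=2, c=M1/2=-3/2, d=(M2−M1)/(6·1)=1/2, b=Δ1−h1·(2M1+M2)/6=-3
t_q=5/2 → seg 1, τ=1/2; S=2+-3·τ+-3/2·τ²+1/2·τ³=3/16

  seg 0: a=4 b=0 c=0 d=-1/4
  seg 1: a=2 b=-3 c=-3/2 d=1/2
S(5/2) = 3/16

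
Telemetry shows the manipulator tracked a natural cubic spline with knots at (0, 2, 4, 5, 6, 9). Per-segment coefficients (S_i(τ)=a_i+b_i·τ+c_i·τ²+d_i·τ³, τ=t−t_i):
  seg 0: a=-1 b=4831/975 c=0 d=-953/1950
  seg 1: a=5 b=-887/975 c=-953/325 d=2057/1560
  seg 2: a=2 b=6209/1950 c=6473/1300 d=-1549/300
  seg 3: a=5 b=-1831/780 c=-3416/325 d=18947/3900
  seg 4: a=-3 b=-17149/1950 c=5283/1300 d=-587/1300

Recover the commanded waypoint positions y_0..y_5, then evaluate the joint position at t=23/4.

y_0 = S_0(0) = a_0 = -1
y_1 = S_1(0) = a_1 = 5
y_2 = S_2(0) = a_2 = 2
y_3 = S_3(0) = a_3 = 5
y_4 = S_4(0) = a_4 = -3
y_5 = S_4(3) = -5
t_q=23/4 is in segment 3 (τ=3/4); S_3(τ)=-51861/83200

y_0=-1 y_1=5 y_2=2 y_3=5 y_4=-3 y_5=-5
S(23/4) = -51861/83200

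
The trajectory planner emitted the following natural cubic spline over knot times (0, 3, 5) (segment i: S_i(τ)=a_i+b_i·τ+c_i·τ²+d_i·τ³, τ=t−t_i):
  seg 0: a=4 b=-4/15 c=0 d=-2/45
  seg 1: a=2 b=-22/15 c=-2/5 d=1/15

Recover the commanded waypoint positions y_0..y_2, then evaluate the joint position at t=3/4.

y_0=4 y_1=2 y_2=-2
S(3/4) = 121/32

y_0 = S_0(0) = a_0 = 4
y_1 = S_1(0) = a_1 = 2
y_2 = S_1(2) = -2
t_q=3/4 is in segment 0 (τ=3/4); S_0(τ)=121/32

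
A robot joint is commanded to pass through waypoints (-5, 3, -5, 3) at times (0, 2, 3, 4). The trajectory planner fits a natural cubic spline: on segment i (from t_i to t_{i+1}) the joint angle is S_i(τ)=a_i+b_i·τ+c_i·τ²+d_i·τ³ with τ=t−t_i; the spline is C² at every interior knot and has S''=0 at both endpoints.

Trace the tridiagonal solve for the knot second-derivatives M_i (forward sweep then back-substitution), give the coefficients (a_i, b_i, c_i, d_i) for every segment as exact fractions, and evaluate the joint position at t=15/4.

  seg 0: a=-5 b=220/23 c=0 d=-32/23
  seg 1: a=3 b=-164/23 c=-192/23 d=172/23
  seg 2: a=-5 b=-32/23 c=324/23 d=-108/23
S(15/4) = -37/368

Δ: Δ0=4, Δ1=-8, Δ2=8
row 1: diag=6, rhs=-72; c'=1/6, d'=-12
row 2: denom=4−1·1/6=23/6; d'=(96−1·-12)/(23/6)=648/23
back: M2=648/23
back: M1=-12−1/6·648/23=-384/23
M: M0=0, M1=-384/23, M2=648/23, M3=0
seg 0: a=-5, c=M0/2=0, d=(M1−M0)/(6·2)=-32/23, b=Δ0−h0·(2M0+M1)/6=220/23
seg 1: a=3, c=M1/2=-192/23, d=(M2−M1)/(6·1)=172/23, b=Δ1−h1·(2M1+M2)/6=-164/23
seg 2: a=-5, c=M2/2=324/23, d=(M3−M2)/(6·1)=-108/23, b=Δ2−h2·(2M2+M3)/6=-32/23
t_q=15/4 → seg 2, τ=3/4; S=-5+-32/23·τ+324/23·τ²+-108/23·τ³=-37/368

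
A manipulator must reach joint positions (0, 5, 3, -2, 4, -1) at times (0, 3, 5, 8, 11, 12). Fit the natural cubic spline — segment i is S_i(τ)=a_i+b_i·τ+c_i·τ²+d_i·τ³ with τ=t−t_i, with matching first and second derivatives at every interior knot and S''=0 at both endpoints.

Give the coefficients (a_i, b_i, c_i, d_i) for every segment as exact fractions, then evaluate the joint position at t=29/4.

  seg 0: a=0 b=2975/1272 c=0 d=-95/1272
  seg 1: a=5 b=205/636 c=-285/424 d=7/1272
  seg 2: a=3 b=-1463/636 c=-271/424 d=3245/11448
  seg 3: a=-2 b=1931/1272 c=304/159 d=-6683/11448
  seg 4: a=4 b=-1763/636 c=-1417/424 d=1417/1272
S(29/4) = -59229/27136

Δ: Δ0=5/3, Δ1=-1, Δ2=-5/3, Δ3=2, Δ4=-5
row 1: diag=10, rhs=-16; c'=1/5, d'=-8/5
row 2: denom=10−2·1/5=48/5; d'=(-4−2·-8/5)/(48/5)=-1/12
row 3: denom=12−3·5/16=177/16; d'=(22−3·-1/12)/(177/16)=356/177
row 4: denom=8−3·16/59=424/59; d'=(-42−3·356/177)/(424/59)=-1417/212
back: M4=-1417/212
back: M3=356/177−16/59·-1417/212=608/159
back: M2=-1/12−5/16·608/159=-271/212
back: M1=-8/5−1/5·-271/212=-285/212
M: M0=0, M1=-285/212, M2=-271/212, M3=608/159, M4=-1417/212, M5=0
seg 0: a=0, c=M0/2=0, d=(M1−M0)/(6·3)=-95/1272, b=Δ0−h0·(2M0+M1)/6=2975/1272
seg 1: a=5, c=M1/2=-285/424, d=(M2−M1)/(6·2)=7/1272, b=Δ1−h1·(2M1+M2)/6=205/636
seg 2: a=3, c=M2/2=-271/424, d=(M3−M2)/(6·3)=3245/11448, b=Δ2−h2·(2M2+M3)/6=-1463/636
seg 3: a=-2, c=M3/2=304/159, d=(M4−M3)/(6·3)=-6683/11448, b=Δ3−h3·(2M3+M4)/6=1931/1272
seg 4: a=4, c=M4/2=-1417/424, d=(M5−M4)/(6·1)=1417/1272, b=Δ4−h4·(2M4+M5)/6=-1763/636
t_q=29/4 → seg 2, τ=9/4; S=3+-1463/636·τ+-271/424·τ²+3245/11448·τ³=-59229/27136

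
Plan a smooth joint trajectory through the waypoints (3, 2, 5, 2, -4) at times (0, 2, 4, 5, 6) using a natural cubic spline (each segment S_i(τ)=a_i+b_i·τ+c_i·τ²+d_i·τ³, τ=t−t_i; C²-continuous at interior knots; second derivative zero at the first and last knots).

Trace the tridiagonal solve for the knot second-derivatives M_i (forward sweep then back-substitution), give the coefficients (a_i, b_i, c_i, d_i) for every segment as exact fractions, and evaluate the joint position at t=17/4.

  seg 0: a=3 b=-59/42 c=0 d=19/84
  seg 1: a=2 b=55/42 c=19/14 d=-53/84
  seg 2: a=5 b=-5/6 c=-17/7 d=11/42
  seg 3: a=2 b=-103/21 c=-23/14 d=23/42
S(17/4) = 4161/896

Δ: Δ0=-1/2, Δ1=3/2, Δ2=-3, Δ3=-6
row 1: diag=8, rhs=12; c'=1/4, d'=3/2
row 2: denom=6−2·1/4=11/2; d'=(-27−2·3/2)/(11/2)=-60/11
row 3: denom=4−1·2/11=42/11; d'=(-18−1·-60/11)/(42/11)=-23/7
back: M3=-23/7
back: M2=-60/11−2/11·-23/7=-34/7
back: M1=3/2−1/4·-34/7=19/7
M: M0=0, M1=19/7, M2=-34/7, M3=-23/7, M4=0
seg 0: a=3, c=M0/2=0, d=(M1−M0)/(6·2)=19/84, b=Δ0−h0·(2M0+M1)/6=-59/42
seg 1: a=2, c=M1/2=19/14, d=(M2−M1)/(6·2)=-53/84, b=Δ1−h1·(2M1+M2)/6=55/42
seg 2: a=5, c=M2/2=-17/7, d=(M3−M2)/(6·1)=11/42, b=Δ2−h2·(2M2+M3)/6=-5/6
seg 3: a=2, c=M3/2=-23/14, d=(M4−M3)/(6·1)=23/42, b=Δ3−h3·(2M3+M4)/6=-103/21
t_q=17/4 → seg 2, τ=1/4; S=5+-5/6·τ+-17/7·τ²+11/42·τ³=4161/896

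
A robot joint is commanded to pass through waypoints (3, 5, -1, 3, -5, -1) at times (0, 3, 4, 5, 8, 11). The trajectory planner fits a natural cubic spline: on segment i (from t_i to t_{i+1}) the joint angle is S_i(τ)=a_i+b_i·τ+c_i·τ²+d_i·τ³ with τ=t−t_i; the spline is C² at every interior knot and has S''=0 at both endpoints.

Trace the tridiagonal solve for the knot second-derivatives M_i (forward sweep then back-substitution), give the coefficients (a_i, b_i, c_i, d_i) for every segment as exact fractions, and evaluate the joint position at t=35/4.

  seg 0: a=3 b=1260/289 c=0 d=-3202/7803
  seg 1: a=5 b=-1942/289 c=-3202/867 d=3826/867
  seg 2: a=-1 b=-752/867 c=8276/867 d=-1352/289
  seg 3: a=3 b=3632/867 c=-3892/867 d=5732/7803
  seg 4: a=-5 b=-2524/867 c=1840/867 d=-1840/7803
S(35/4) = -7039/1156

Δ: Δ0=2/3, Δ1=-6, Δ2=4, Δ3=-8/3, Δ4=4/3
row 1: diag=8, rhs=-40; c'=1/8, d'=-5
row 2: denom=4−1·1/8=31/8; d'=(60−1·-5)/(31/8)=520/31
row 3: denom=8−1·8/31=240/31; d'=(-40−1·520/31)/(240/31)=-22/3
row 4: denom=12−3·31/80=867/80; d'=(24−3·-22/3)/(867/80)=3680/867
back: M4=3680/867
back: M3=-22/3−31/80·3680/867=-7784/867
back: M2=520/31−8/31·-7784/867=16552/867
back: M1=-5−1/8·16552/867=-6404/867
M: M0=0, M1=-6404/867, M2=16552/867, M3=-7784/867, M4=3680/867, M5=0
seg 0: a=3, c=M0/2=0, d=(M1−M0)/(6·3)=-3202/7803, b=Δ0−h0·(2M0+M1)/6=1260/289
seg 1: a=5, c=M1/2=-3202/867, d=(M2−M1)/(6·1)=3826/867, b=Δ1−h1·(2M1+M2)/6=-1942/289
seg 2: a=-1, c=M2/2=8276/867, d=(M3−M2)/(6·1)=-1352/289, b=Δ2−h2·(2M2+M3)/6=-752/867
seg 3: a=3, c=M3/2=-3892/867, d=(M4−M3)/(6·3)=5732/7803, b=Δ3−h3·(2M3+M4)/6=3632/867
seg 4: a=-5, c=M4/2=1840/867, d=(M5−M4)/(6·3)=-1840/7803, b=Δ4−h4·(2M4+M5)/6=-2524/867
t_q=35/4 → seg 4, τ=3/4; S=-5+-2524/867·τ+1840/867·τ²+-1840/7803·τ³=-7039/1156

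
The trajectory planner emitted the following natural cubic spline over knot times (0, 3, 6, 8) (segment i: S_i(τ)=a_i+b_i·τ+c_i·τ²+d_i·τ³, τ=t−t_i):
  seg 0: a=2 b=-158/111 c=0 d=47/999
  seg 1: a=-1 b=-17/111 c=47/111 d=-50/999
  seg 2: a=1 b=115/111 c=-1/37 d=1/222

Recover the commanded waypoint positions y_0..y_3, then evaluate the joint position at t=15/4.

y_0=2 y_1=-1 y_2=1 y_3=3
S(15/4) = -1063/1184

y_0 = S_0(0) = a_0 = 2
y_1 = S_1(0) = a_1 = -1
y_2 = S_2(0) = a_2 = 1
y_3 = S_2(2) = 3
t_q=15/4 is in segment 1 (τ=3/4); S_1(τ)=-1063/1184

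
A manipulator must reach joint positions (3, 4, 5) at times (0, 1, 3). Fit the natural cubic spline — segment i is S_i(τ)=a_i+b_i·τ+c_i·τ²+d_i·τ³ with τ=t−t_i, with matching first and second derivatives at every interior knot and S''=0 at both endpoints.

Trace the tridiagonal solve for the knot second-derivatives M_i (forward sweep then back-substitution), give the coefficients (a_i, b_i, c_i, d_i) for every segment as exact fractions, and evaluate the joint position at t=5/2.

  seg 0: a=3 b=13/12 c=0 d=-1/12
  seg 1: a=4 b=5/6 c=-1/4 d=1/24
S(5/2) = 309/64

Δ: Δ0=1, Δ1=1/2
row 1: diag=6, rhs=-3; c'=1/3, d'=-1/2
back: M1=-1/2
M: M0=0, M1=-1/2, M2=0
seg 0: a=3, c=M0/2=0, d=(M1−M0)/(6·1)=-1/12, b=Δ0−h0·(2M0+M1)/6=13/12
seg 1: a=4, c=M1/2=-1/4, d=(M2−M1)/(6·2)=1/24, b=Δ1−h1·(2M1+M2)/6=5/6
t_q=5/2 → seg 1, τ=3/2; S=4+5/6·τ+-1/4·τ²+1/24·τ³=309/64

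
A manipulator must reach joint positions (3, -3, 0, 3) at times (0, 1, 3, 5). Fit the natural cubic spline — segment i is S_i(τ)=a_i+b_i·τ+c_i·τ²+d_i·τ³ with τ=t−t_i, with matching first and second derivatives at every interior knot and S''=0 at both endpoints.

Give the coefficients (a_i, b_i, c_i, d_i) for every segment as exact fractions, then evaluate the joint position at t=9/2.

Δ: Δ0=-6, Δ1=3/2, Δ2=3/2
row 1: diag=6, rhs=45; c'=1/3, d'=15/2
row 2: denom=8−2·1/3=22/3; d'=(0−2·15/2)/(22/3)=-45/22
back: M2=-45/22
back: M1=15/2−1/3·-45/22=90/11
M: M0=0, M1=90/11, M2=-45/22, M3=0
seg 0: a=3, c=M0/2=0, d=(M1−M0)/(6·1)=15/11, b=Δ0−h0·(2M0+M1)/6=-81/11
seg 1: a=-3, c=M1/2=45/11, d=(M2−M1)/(6·2)=-75/88, b=Δ1−h1·(2M1+M2)/6=-36/11
seg 2: a=0, c=M2/2=-45/44, d=(M3−M2)/(6·2)=15/88, b=Δ2−h2·(2M2+M3)/6=63/22
t_q=9/2 → seg 2, τ=3/2; S=0+63/22·τ+-45/44·τ²+15/88·τ³=1809/704

  seg 0: a=3 b=-81/11 c=0 d=15/11
  seg 1: a=-3 b=-36/11 c=45/11 d=-75/88
  seg 2: a=0 b=63/22 c=-45/44 d=15/88
S(9/2) = 1809/704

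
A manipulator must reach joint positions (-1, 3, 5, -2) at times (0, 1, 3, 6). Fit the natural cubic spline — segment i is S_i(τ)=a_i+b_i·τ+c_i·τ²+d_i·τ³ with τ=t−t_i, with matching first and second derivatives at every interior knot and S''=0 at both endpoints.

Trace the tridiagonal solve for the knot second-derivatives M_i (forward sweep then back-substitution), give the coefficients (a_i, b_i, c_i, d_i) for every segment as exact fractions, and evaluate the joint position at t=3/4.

  seg 0: a=-1 b=53/12 c=0 d=-5/12
  seg 1: a=3 b=19/6 c=-5/4 d=1/12
  seg 2: a=5 b=-5/6 c=-3/4 d=1/12
S(3/4) = 547/256

Δ: Δ0=4, Δ1=1, Δ2=-7/3
row 1: diag=6, rhs=-18; c'=1/3, d'=-3
row 2: denom=10−2·1/3=28/3; d'=(-20−2·-3)/(28/3)=-3/2
back: M2=-3/2
back: M1=-3−1/3·-3/2=-5/2
M: M0=0, M1=-5/2, M2=-3/2, M3=0
seg 0: a=-1, c=M0/2=0, d=(M1−M0)/(6·1)=-5/12, b=Δ0−h0·(2M0+M1)/6=53/12
seg 1: a=3, c=M1/2=-5/4, d=(M2−M1)/(6·2)=1/12, b=Δ1−h1·(2M1+M2)/6=19/6
seg 2: a=5, c=M2/2=-3/4, d=(M3−M2)/(6·3)=1/12, b=Δ2−h2·(2M2+M3)/6=-5/6
t_q=3/4 → seg 0, τ=3/4; S=-1+53/12·τ+0·τ²+-5/12·τ³=547/256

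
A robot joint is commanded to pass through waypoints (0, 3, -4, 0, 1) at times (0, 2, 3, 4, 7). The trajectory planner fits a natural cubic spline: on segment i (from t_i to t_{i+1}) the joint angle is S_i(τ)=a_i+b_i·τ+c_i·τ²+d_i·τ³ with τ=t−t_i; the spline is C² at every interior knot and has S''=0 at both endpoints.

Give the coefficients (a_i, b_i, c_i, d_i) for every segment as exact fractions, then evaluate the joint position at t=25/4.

Δ: Δ0=3/2, Δ1=-7, Δ2=4, Δ3=1/3
row 1: diag=6, rhs=-51; c'=1/6, d'=-17/2
row 2: denom=4−1·1/6=23/6; d'=(66−1·-17/2)/(23/6)=447/23
row 3: denom=8−1·6/23=178/23; d'=(-22−1·447/23)/(178/23)=-953/178
back: M3=-953/178
back: M2=447/23−6/23·-953/178=1854/89
back: M1=-17/2−1/6·1854/89=-2131/178
M: M0=0, M1=-2131/178, M2=1854/89, M3=-953/178, M4=0
seg 0: a=0, c=M0/2=0, d=(M1−M0)/(6·2)=-2131/2136, b=Δ0−h0·(2M0+M1)/6=1466/267
seg 1: a=3, c=M1/2=-2131/356, d=(M2−M1)/(6·1)=5839/1068, b=Δ1−h1·(2M1+M2)/6=-3461/534
seg 2: a=-4, c=M2/2=927/89, d=(M3−M2)/(6·1)=-4661/1068, b=Δ2−h2·(2M2+M3)/6=-2191/1068
seg 3: a=0, c=M3/2=-953/356, d=(M4−M3)/(6·3)=953/3204, b=Δ3−h3·(2M3+M4)/6=3037/534
t_q=25/4 → seg 3, τ=9/4; S=0+3037/534·τ+-953/356·τ²+953/3204·τ³=59973/22784

  seg 0: a=0 b=1466/267 c=0 d=-2131/2136
  seg 1: a=3 b=-3461/534 c=-2131/356 d=5839/1068
  seg 2: a=-4 b=-2191/1068 c=927/89 d=-4661/1068
  seg 3: a=0 b=3037/534 c=-953/356 d=953/3204
S(25/4) = 59973/22784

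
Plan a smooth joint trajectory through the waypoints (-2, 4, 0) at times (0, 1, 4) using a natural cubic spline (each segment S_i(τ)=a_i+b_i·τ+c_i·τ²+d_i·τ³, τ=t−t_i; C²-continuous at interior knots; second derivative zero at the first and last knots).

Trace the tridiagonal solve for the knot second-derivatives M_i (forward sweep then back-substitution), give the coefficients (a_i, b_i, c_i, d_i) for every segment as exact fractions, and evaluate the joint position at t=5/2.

  seg 0: a=-2 b=83/12 c=0 d=-11/12
  seg 1: a=4 b=25/6 c=-11/4 d=11/36
S(5/2) = 163/32

Δ: Δ0=6, Δ1=-4/3
row 1: diag=8, rhs=-44; c'=3/8, d'=-11/2
back: M1=-11/2
M: M0=0, M1=-11/2, M2=0
seg 0: a=-2, c=M0/2=0, d=(M1−M0)/(6·1)=-11/12, b=Δ0−h0·(2M0+M1)/6=83/12
seg 1: a=4, c=M1/2=-11/4, d=(M2−M1)/(6·3)=11/36, b=Δ1−h1·(2M1+M2)/6=25/6
t_q=5/2 → seg 1, τ=3/2; S=4+25/6·τ+-11/4·τ²+11/36·τ³=163/32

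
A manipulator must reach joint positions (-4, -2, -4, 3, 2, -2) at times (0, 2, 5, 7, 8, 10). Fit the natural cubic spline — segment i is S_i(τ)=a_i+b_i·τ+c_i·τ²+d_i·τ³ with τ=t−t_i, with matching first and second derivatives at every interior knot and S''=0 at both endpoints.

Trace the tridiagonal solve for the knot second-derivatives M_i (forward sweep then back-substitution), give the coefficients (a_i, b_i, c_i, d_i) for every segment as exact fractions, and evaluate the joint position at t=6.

  seg 0: a=-4 b=824/465 c=0 d=-359/1860
  seg 1: a=-2 b=-253/465 c=-359/310 d=1039/2790
  seg 2: a=-4 b=2383/930 c=68/31 d=-401/465
  seg 3: a=3 b=919/930 c=-462/155 d=923/930
  seg 4: a=2 b=-928/465 c=-1/310 d=1/1860
S(6) = -33/310

Δ: Δ0=1, Δ1=-2/3, Δ2=7/2, Δ3=-1, Δ4=-2
row 1: diag=10, rhs=-10; c'=3/10, d'=-1
row 2: denom=10−3·3/10=91/10; d'=(25−3·-1)/(91/10)=40/13
row 3: denom=6−2·20/91=506/91; d'=(-27−2·40/13)/(506/91)=-3017/506
row 4: denom=6−1·91/506=2945/506; d'=(-6−1·-3017/506)/(2945/506)=-1/155
back: M4=-1/155
back: M3=-3017/506−91/506·-1/155=-924/155
back: M2=40/13−20/91·-924/155=136/31
back: M1=-1−3/10·136/31=-359/155
M: M0=0, M1=-359/155, M2=136/31, M3=-924/155, M4=-1/155, M5=0
seg 0: a=-4, c=M0/2=0, d=(M1−M0)/(6·2)=-359/1860, b=Δ0−h0·(2M0+M1)/6=824/465
seg 1: a=-2, c=M1/2=-359/310, d=(M2−M1)/(6·3)=1039/2790, b=Δ1−h1·(2M1+M2)/6=-253/465
seg 2: a=-4, c=M2/2=68/31, d=(M3−M2)/(6·2)=-401/465, b=Δ2−h2·(2M2+M3)/6=2383/930
seg 3: a=3, c=M3/2=-462/155, d=(M4−M3)/(6·1)=923/930, b=Δ3−h3·(2M3+M4)/6=919/930
seg 4: a=2, c=M4/2=-1/310, d=(M5−M4)/(6·2)=1/1860, b=Δ4−h4·(2M4+M5)/6=-928/465
t_q=6 → seg 2, τ=1; S=-4+2383/930·τ+68/31·τ²+-401/465·τ³=-33/310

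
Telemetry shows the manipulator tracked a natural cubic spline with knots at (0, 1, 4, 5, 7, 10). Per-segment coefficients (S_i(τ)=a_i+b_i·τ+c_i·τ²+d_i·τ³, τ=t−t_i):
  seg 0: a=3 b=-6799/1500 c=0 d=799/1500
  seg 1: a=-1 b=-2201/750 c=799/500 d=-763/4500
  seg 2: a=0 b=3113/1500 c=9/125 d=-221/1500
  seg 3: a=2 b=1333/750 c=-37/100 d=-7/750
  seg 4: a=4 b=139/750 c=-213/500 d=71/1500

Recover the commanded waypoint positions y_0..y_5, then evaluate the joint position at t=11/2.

y_0 = S_0(0) = a_0 = 3
y_1 = S_1(0) = a_1 = -1
y_2 = S_2(0) = a_2 = 0
y_3 = S_3(0) = a_3 = 2
y_4 = S_4(0) = a_4 = 4
y_5 = S_4(3) = 2
t_q=11/2 is in segment 3 (τ=1/2); S_3(τ)=559/200

y_0=3 y_1=-1 y_2=0 y_3=2 y_4=4 y_5=2
S(11/2) = 559/200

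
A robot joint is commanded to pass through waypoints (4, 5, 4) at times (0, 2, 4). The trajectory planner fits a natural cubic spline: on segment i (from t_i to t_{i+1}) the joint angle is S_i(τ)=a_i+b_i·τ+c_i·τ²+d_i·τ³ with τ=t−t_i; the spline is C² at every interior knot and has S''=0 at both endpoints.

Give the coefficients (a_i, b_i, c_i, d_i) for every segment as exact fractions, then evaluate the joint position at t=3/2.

  seg 0: a=4 b=3/4 c=0 d=-1/16
  seg 1: a=5 b=0 c=-3/8 d=1/16
S(3/2) = 629/128

Δ: Δ0=1/2, Δ1=-1/2
row 1: diag=8, rhs=-6; c'=1/4, d'=-3/4
back: M1=-3/4
M: M0=0, M1=-3/4, M2=0
seg 0: a=4, c=M0/2=0, d=(M1−M0)/(6·2)=-1/16, b=Δ0−h0·(2M0+M1)/6=3/4
seg 1: a=5, c=M1/2=-3/8, d=(M2−M1)/(6·2)=1/16, b=Δ1−h1·(2M1+M2)/6=0
t_q=3/2 → seg 0, τ=3/2; S=4+3/4·τ+0·τ²+-1/16·τ³=629/128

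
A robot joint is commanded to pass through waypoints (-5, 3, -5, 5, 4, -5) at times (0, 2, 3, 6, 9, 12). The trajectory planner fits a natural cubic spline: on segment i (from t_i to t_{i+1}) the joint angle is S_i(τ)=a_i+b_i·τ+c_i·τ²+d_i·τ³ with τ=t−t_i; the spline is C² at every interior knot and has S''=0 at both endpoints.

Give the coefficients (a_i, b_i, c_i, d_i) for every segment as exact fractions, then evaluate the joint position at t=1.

  seg 0: a=-5 b=5488/633 c=0 d=-739/633
  seg 1: a=3 b=-3380/633 c=-1478/211 d=2750/633
  seg 2: a=-5 b=-3998/633 c=1272/211 d=-1780/1899
  seg 3: a=5 b=2878/633 c=-508/211 d=1483/5697
  seg 4: a=4 b=-1817/633 c=-41/633 d=41/5697
S(1) = 528/211

Δ: Δ0=4, Δ1=-8, Δ2=10/3, Δ3=-1/3, Δ4=-3
row 1: diag=6, rhs=-72; c'=1/6, d'=-12
row 2: denom=8−1·1/6=47/6; d'=(68−1·-12)/(47/6)=480/47
row 3: denom=12−3·18/47=510/47; d'=(-22−3·480/47)/(510/47)=-1237/255
row 4: denom=12−3·47/170=1899/170; d'=(-16−3·-1237/255)/(1899/170)=-82/633
back: M4=-82/633
back: M3=-1237/255−47/170·-82/633=-1016/211
back: M2=480/47−18/47·-1016/211=2544/211
back: M1=-12−1/6·2544/211=-2956/211
M: M0=0, M1=-2956/211, M2=2544/211, M3=-1016/211, M4=-82/633, M5=0
seg 0: a=-5, c=M0/2=0, d=(M1−M0)/(6·2)=-739/633, b=Δ0−h0·(2M0+M1)/6=5488/633
seg 1: a=3, c=M1/2=-1478/211, d=(M2−M1)/(6·1)=2750/633, b=Δ1−h1·(2M1+M2)/6=-3380/633
seg 2: a=-5, c=M2/2=1272/211, d=(M3−M2)/(6·3)=-1780/1899, b=Δ2−h2·(2M2+M3)/6=-3998/633
seg 3: a=5, c=M3/2=-508/211, d=(M4−M3)/(6·3)=1483/5697, b=Δ3−h3·(2M3+M4)/6=2878/633
seg 4: a=4, c=M4/2=-41/633, d=(M5−M4)/(6·3)=41/5697, b=Δ4−h4·(2M4+M5)/6=-1817/633
t_q=1 → seg 0, τ=1; S=-5+5488/633·τ+0·τ²+-739/633·τ³=528/211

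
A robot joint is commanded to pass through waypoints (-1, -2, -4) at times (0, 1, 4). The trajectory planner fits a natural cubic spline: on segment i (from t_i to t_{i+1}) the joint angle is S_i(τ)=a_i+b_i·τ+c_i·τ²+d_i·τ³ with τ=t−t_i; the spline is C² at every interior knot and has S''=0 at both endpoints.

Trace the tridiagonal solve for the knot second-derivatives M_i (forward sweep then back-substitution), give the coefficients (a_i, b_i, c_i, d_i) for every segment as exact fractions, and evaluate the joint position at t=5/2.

  seg 0: a=-1 b=-25/24 c=0 d=1/24
  seg 1: a=-2 b=-11/12 c=1/8 d=-1/72
S(5/2) = -201/64

Δ: Δ0=-1, Δ1=-2/3
row 1: diag=8, rhs=2; c'=3/8, d'=1/4
back: M1=1/4
M: M0=0, M1=1/4, M2=0
seg 0: a=-1, c=M0/2=0, d=(M1−M0)/(6·1)=1/24, b=Δ0−h0·(2M0+M1)/6=-25/24
seg 1: a=-2, c=M1/2=1/8, d=(M2−M1)/(6·3)=-1/72, b=Δ1−h1·(2M1+M2)/6=-11/12
t_q=5/2 → seg 1, τ=3/2; S=-2+-11/12·τ+1/8·τ²+-1/72·τ³=-201/64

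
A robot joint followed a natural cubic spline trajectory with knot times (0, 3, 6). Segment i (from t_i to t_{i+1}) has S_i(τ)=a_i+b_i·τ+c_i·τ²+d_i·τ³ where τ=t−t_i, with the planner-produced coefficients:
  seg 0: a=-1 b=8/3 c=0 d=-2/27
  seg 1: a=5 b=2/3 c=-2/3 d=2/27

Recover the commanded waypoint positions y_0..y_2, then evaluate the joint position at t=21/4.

y_0 = S_0(0) = a_0 = -1
y_1 = S_1(0) = a_1 = 5
y_2 = S_1(3) = 3
t_q=21/4 is in segment 1 (τ=9/4); S_1(τ)=127/32

y_0=-1 y_1=5 y_2=3
S(21/4) = 127/32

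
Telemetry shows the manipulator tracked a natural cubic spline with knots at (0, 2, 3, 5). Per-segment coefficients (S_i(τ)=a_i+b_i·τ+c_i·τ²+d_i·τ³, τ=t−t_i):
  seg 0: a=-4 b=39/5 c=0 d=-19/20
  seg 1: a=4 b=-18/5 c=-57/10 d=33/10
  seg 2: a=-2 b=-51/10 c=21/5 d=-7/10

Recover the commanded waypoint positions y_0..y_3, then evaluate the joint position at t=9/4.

y_0=-4 y_1=4 y_2=-2 y_3=-1
S(9/4) = 1789/640

y_0 = S_0(0) = a_0 = -4
y_1 = S_1(0) = a_1 = 4
y_2 = S_2(0) = a_2 = -2
y_3 = S_2(2) = -1
t_q=9/4 is in segment 1 (τ=1/4); S_1(τ)=1789/640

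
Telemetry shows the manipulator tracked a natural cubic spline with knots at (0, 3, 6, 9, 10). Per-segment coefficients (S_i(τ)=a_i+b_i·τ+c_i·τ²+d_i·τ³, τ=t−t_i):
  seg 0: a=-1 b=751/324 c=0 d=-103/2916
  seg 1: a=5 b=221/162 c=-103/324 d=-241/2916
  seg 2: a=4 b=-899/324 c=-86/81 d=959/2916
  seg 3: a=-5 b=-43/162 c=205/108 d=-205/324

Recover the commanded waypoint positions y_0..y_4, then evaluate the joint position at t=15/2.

y_0=-1 y_1=5 y_2=4 y_3=-5 y_4=-4
S(15/2) = -415/288

y_0 = S_0(0) = a_0 = -1
y_1 = S_1(0) = a_1 = 5
y_2 = S_2(0) = a_2 = 4
y_3 = S_3(0) = a_3 = -5
y_4 = S_3(1) = -4
t_q=15/2 is in segment 2 (τ=3/2); S_2(τ)=-415/288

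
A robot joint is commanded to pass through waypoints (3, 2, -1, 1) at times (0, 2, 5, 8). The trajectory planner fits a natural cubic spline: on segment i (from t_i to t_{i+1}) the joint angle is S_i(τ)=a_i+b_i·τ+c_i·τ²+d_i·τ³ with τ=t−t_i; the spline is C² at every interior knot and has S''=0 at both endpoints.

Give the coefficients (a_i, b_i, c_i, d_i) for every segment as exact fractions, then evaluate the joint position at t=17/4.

  seg 0: a=3 b=-67/222 c=0 d=-11/222
  seg 1: a=2 b=-199/222 c=-11/37 d=175/1998
  seg 2: a=-1 b=-35/111 c=109/222 d=-109/1998
S(17/4) = -2483/4736

Δ: Δ0=-1/2, Δ1=-1, Δ2=2/3
row 1: diag=10, rhs=-3; c'=3/10, d'=-3/10
row 2: denom=12−3·3/10=111/10; d'=(10−3·-3/10)/(111/10)=109/111
back: M2=109/111
back: M1=-3/10−3/10·109/111=-22/37
M: M0=0, M1=-22/37, M2=109/111, M3=0
seg 0: a=3, c=M0/2=0, d=(M1−M0)/(6·2)=-11/222, b=Δ0−h0·(2M0+M1)/6=-67/222
seg 1: a=2, c=M1/2=-11/37, d=(M2−M1)/(6·3)=175/1998, b=Δ1−h1·(2M1+M2)/6=-199/222
seg 2: a=-1, c=M2/2=109/222, d=(M3−M2)/(6·3)=-109/1998, b=Δ2−h2·(2M2+M3)/6=-35/111
t_q=17/4 → seg 1, τ=9/4; S=2+-199/222·τ+-11/37·τ²+175/1998·τ³=-2483/4736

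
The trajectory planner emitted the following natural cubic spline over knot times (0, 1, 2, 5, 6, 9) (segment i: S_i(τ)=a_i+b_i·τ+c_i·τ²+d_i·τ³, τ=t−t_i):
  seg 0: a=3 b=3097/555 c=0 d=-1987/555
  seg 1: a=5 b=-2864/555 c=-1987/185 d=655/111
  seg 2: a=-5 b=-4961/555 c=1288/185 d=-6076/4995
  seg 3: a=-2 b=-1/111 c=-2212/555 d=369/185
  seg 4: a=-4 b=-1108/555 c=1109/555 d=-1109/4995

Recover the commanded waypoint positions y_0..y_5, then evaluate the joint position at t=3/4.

y_0=3 y_1=5 y_2=-5 y_3=-2 y_4=-4 y_5=2
S(3/4) = 67189/11840

y_0 = S_0(0) = a_0 = 3
y_1 = S_1(0) = a_1 = 5
y_2 = S_2(0) = a_2 = -5
y_3 = S_3(0) = a_3 = -2
y_4 = S_4(0) = a_4 = -4
y_5 = S_4(3) = 2
t_q=3/4 is in segment 0 (τ=3/4); S_0(τ)=67189/11840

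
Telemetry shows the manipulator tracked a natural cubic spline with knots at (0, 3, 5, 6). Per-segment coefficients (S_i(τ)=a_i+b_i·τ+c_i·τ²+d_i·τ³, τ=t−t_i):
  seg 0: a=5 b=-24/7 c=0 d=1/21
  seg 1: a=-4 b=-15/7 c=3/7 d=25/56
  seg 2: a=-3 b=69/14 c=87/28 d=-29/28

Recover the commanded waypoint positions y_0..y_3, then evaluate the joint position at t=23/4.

y_0=5 y_1=-4 y_2=-3 y_3=4
S(23/4) = 3597/1792

y_0 = S_0(0) = a_0 = 5
y_1 = S_1(0) = a_1 = -4
y_2 = S_2(0) = a_2 = -3
y_3 = S_2(1) = 4
t_q=23/4 is in segment 2 (τ=3/4); S_2(τ)=3597/1792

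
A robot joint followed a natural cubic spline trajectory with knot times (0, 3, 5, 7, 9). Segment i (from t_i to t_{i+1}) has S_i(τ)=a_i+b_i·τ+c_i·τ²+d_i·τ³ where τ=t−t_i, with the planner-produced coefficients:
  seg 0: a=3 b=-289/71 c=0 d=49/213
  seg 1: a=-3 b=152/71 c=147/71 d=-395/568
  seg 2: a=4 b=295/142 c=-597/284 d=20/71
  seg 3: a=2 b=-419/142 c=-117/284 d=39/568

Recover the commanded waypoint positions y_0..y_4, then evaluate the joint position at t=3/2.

y_0=3 y_1=-3 y_2=4 y_3=2 y_4=-5
S(3/2) = -1323/568

y_0 = S_0(0) = a_0 = 3
y_1 = S_1(0) = a_1 = -3
y_2 = S_2(0) = a_2 = 4
y_3 = S_3(0) = a_3 = 2
y_4 = S_3(2) = -5
t_q=3/2 is in segment 0 (τ=3/2); S_0(τ)=-1323/568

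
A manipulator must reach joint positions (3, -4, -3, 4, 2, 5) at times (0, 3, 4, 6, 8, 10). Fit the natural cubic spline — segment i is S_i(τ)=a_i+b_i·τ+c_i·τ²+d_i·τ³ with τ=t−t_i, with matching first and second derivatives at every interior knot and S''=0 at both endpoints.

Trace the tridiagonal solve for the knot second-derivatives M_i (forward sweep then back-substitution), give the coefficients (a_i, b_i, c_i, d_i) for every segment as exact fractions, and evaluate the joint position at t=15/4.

  seg 0: a=3 b=-6425/1923 c=0 d=646/5769
  seg 1: a=-4 b=-611/1923 c=646/641 d=596/1923
  seg 2: a=-3 b=5053/1923 c=1242/641 d=-11549/15384
  seg 3: a=4 b=5267/3846 c=-6581/2564 d=5315/7692
  seg 4: a=2 b=-2329/3846 c=4049/2564 d=-4049/15384
S(15/4) = -36313/10256

Δ: Δ0=-7/3, Δ1=1, Δ2=7/2, Δ3=-1, Δ4=3/2
row 1: diag=8, rhs=20; c'=1/8, d'=5/2
row 2: denom=6−1·1/8=47/8; d'=(15−1·5/2)/(47/8)=100/47
row 3: denom=8−2·16/47=344/47; d'=(-27−2·100/47)/(344/47)=-1469/344
row 4: denom=8−2·47/172=641/86; d'=(15−2·-1469/344)/(641/86)=4049/1282
back: M4=4049/1282
back: M3=-1469/344−47/172·4049/1282=-6581/1282
back: M2=100/47−16/47·-6581/1282=2484/641
back: M1=5/2−1/8·2484/641=1292/641
M: M0=0, M1=1292/641, M2=2484/641, M3=-6581/1282, M4=4049/1282, M5=0
seg 0: a=3, c=M0/2=0, d=(M1−M0)/(6·3)=646/5769, b=Δ0−h0·(2M0+M1)/6=-6425/1923
seg 1: a=-4, c=M1/2=646/641, d=(M2−M1)/(6·1)=596/1923, b=Δ1−h1·(2M1+M2)/6=-611/1923
seg 2: a=-3, c=M2/2=1242/641, d=(M3−M2)/(6·2)=-11549/15384, b=Δ2−h2·(2M2+M3)/6=5053/1923
seg 3: a=4, c=M3/2=-6581/2564, d=(M4−M3)/(6·2)=5315/7692, b=Δ3−h3·(2M3+M4)/6=5267/3846
seg 4: a=2, c=M4/2=4049/2564, d=(M5−M4)/(6·2)=-4049/15384, b=Δ4−h4·(2M4+M5)/6=-2329/3846
t_q=15/4 → seg 1, τ=3/4; S=-4+-611/1923·τ+646/641·τ²+596/1923·τ³=-36313/10256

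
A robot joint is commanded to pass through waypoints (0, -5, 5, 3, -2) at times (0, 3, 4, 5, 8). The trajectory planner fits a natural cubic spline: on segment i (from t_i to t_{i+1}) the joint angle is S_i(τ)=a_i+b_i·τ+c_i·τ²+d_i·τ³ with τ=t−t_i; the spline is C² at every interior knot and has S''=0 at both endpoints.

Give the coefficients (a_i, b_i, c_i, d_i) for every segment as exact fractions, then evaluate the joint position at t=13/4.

Δ: Δ0=-5/3, Δ1=10, Δ2=-2, Δ3=-5/3
row 1: diag=8, rhs=70; c'=1/8, d'=35/4
row 2: denom=4−1·1/8=31/8; d'=(-72−1·35/4)/(31/8)=-646/31
row 3: denom=8−1·8/31=240/31; d'=(2−1·-646/31)/(240/31)=59/20
back: M3=59/20
back: M2=-646/31−8/31·59/20=-108/5
back: M1=35/4−1/8·-108/5=229/20
M: M0=0, M1=229/20, M2=-108/5, M3=59/20, M4=0
seg 0: a=0, c=M0/2=0, d=(M1−M0)/(6·3)=229/360, b=Δ0−h0·(2M0+M1)/6=-887/120
seg 1: a=-5, c=M1/2=229/40, d=(M2−M1)/(6·1)=-661/120, b=Δ1−h1·(2M1+M2)/6=587/60
seg 2: a=5, c=M2/2=-54/5, d=(M3−M2)/(6·1)=491/120, b=Δ2−h2·(2M2+M3)/6=113/24
seg 3: a=3, c=M3/2=59/40, d=(M4−M3)/(6·3)=-59/360, b=Δ3−h3·(2M3+M4)/6=-277/60
t_q=13/4 → seg 1, τ=1/4; S=-5+587/60·τ+229/40·τ²+-661/120·τ³=-5843/2560

  seg 0: a=0 b=-887/120 c=0 d=229/360
  seg 1: a=-5 b=587/60 c=229/40 d=-661/120
  seg 2: a=5 b=113/24 c=-54/5 d=491/120
  seg 3: a=3 b=-277/60 c=59/40 d=-59/360
S(13/4) = -5843/2560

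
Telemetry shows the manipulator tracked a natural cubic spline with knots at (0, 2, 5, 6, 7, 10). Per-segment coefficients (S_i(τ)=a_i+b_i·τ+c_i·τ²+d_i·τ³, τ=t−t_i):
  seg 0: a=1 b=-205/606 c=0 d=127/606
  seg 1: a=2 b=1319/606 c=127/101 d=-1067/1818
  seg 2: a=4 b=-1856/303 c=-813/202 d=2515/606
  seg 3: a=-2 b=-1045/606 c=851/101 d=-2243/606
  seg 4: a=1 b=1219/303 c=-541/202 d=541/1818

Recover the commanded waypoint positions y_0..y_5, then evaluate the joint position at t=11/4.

y_0=1 y_1=2 y_2=4 y_3=-2 y_4=1 y_5=-3
S(11/4) = 52903/12928

y_0 = S_0(0) = a_0 = 1
y_1 = S_1(0) = a_1 = 2
y_2 = S_2(0) = a_2 = 4
y_3 = S_3(0) = a_3 = -2
y_4 = S_4(0) = a_4 = 1
y_5 = S_4(3) = -3
t_q=11/4 is in segment 1 (τ=3/4); S_1(τ)=52903/12928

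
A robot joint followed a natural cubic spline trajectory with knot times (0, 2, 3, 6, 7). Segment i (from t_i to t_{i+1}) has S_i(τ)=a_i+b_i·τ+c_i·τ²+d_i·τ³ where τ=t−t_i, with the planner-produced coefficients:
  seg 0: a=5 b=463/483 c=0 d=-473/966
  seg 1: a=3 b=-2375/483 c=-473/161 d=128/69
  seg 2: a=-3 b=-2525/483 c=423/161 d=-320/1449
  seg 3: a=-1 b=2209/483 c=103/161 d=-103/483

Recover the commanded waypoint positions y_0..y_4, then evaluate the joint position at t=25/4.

y_0 = S_0(0) = a_0 = 5
y_1 = S_1(0) = a_1 = 3
y_2 = S_2(0) = a_2 = -3
y_3 = S_3(0) = a_3 = -1
y_4 = S_3(1) = 4
t_q=25/4 is in segment 3 (τ=1/4); S_3(τ)=265/1472

y_0=5 y_1=3 y_2=-3 y_3=-1 y_4=4
S(25/4) = 265/1472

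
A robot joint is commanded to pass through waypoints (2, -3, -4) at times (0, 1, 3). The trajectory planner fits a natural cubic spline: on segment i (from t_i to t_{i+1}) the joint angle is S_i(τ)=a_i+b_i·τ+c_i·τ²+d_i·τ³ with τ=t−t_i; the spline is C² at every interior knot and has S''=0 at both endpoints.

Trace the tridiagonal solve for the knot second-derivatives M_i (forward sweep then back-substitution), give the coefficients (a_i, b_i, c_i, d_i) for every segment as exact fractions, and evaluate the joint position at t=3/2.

Δ: Δ0=-5, Δ1=-1/2
row 1: diag=6, rhs=27; c'=1/3, d'=9/2
back: M1=9/2
M: M0=0, M1=9/2, M2=0
seg 0: a=2, c=M0/2=0, d=(M1−M0)/(6·1)=3/4, b=Δ0−h0·(2M0+M1)/6=-23/4
seg 1: a=-3, c=M1/2=9/4, d=(M2−M1)/(6·2)=-3/8, b=Δ1−h1·(2M1+M2)/6=-7/2
t_q=3/2 → seg 1, τ=1/2; S=-3+-7/2·τ+9/4·τ²+-3/8·τ³=-271/64

  seg 0: a=2 b=-23/4 c=0 d=3/4
  seg 1: a=-3 b=-7/2 c=9/4 d=-3/8
S(3/2) = -271/64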